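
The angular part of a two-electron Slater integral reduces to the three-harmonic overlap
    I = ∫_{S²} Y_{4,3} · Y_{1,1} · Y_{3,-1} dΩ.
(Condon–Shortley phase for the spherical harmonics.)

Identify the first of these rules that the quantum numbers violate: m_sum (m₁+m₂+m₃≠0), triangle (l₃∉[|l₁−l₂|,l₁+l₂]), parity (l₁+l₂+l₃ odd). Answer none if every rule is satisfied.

m_sum

azimuthal sum: 3 + 1 − 1 = 3  ✗
3 ≤ 3 ≤ 5 (triangle on l)
L = 4 + 1 + 3 = 8 (even)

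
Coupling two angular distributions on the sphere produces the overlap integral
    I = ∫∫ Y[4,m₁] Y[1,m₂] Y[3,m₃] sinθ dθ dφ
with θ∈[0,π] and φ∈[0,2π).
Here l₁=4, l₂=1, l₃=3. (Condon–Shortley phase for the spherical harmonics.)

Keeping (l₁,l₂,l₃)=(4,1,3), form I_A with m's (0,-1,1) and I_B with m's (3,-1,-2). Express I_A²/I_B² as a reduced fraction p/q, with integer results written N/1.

2/7

Shared (l₁,l₂,l₃)=(4,1,3): N and (l;000)² cancel in I_A²/I_B².
A: Δ = 2!·6!·0!/9! = 1/252; Racah Σ t=0..0: t=0:+1/96 = 1/96; ⇒ 3j(4 1 3; 0 -1 1)² = 1/42, sgn +1
B: Δ = 2!·6!·0!/9! = 1/252; Racah Σ t=0..0: t=0:+1/240 = 1/240; ⇒ 3j(4 1 3; 3 -1 -2)² = 1/12, sgn -1
I_A²/I_B² = (1/42)/(1/12) = 2/7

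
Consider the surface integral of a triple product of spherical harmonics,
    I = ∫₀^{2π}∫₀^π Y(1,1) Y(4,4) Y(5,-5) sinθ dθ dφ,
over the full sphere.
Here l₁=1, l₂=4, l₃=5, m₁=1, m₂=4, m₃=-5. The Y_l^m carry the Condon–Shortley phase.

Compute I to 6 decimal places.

-0.329416

Checks pass: Σm=0; 10 even; l₃=5∈[3,5].
(2·1+1)(2·4+1)(2·5+1) = 297
Δ: 0! 2! 8! / 11! → 1/495
sum: t=0:+1/576 = 1/576
3j²(1 4 5; 0 0 0) = Δ·Π!·Σ² = 5/99  (sign -1)
sum: t=0:+1/80640 = 1/80640
3j²(1 4 5; 1 4 -5) = Δ·Π!·Σ² = 1/11  (sign +1)
combine: 4πI² = 297·5/99·1/11 = 15/11
take √, sign -1: I = -0.32941575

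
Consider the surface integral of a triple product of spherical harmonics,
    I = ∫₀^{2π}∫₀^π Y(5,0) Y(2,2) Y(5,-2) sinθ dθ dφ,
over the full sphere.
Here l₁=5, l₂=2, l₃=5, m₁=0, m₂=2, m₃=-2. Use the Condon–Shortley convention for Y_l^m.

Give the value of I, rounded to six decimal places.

-0.191372

Rules hold: Σm=0, L=12 even, 3≤5≤7.
N = 11·5·11 = 605
Δ = 2!·8!·2!/13! = 1/38610
Racah Σ t=0..2: t=0:+1/2880 t=1:−1/576 t=2:+1/2880 = -1/960
⇒ 3j(5 2 5; 0 0 0)² = 10/429, sgn +1
Racah Σ t=2..2: t=2:+1/2880 = 1/2880
⇒ 3j(5 2 5; 0 2 -2)² = 14/429, sgn -1
4πI² = N·(3j₀)²·(3jₘ)² = 700/1521
I = -1·√(0.460224/4π) = -0.19137248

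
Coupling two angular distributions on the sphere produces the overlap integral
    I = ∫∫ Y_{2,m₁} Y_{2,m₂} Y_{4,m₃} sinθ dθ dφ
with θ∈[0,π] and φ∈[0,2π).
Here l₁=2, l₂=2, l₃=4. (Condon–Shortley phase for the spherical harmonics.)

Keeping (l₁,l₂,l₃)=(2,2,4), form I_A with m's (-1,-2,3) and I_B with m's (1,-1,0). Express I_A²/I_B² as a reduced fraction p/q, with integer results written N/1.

Same 2,2,4: normalisation and zero-m 3j drop out of the ratio.
A: Δ: 0! 4! 4! / 9! → 1/630; sum: t=0:+1/144 = 1/144; 3j²(2 2 4; -1 -2 3) = Δ·Π!·Σ² = 1/18  (sign -1)
B: Δ: 0! 4! 4! / 9! → 1/630; sum: t=0:+1/36 = 1/36; 3j²(2 2 4; 1 -1 0) = Δ·Π!·Σ² = 8/315  (sign +1)
I_A²/I_B² = (1/18)/(8/315) = 35/16

35/16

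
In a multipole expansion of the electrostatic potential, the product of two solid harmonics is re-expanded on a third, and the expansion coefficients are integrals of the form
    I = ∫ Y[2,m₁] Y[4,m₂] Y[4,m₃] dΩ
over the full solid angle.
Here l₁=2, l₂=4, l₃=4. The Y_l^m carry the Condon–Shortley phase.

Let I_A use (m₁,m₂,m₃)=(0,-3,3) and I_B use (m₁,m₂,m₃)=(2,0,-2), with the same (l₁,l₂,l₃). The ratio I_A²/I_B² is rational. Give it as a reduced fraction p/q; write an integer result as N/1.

Same 2,4,4: normalisation and zero-m 3j drop out of the ratio.
A: Δ: 2! 2! 6! / 11! → 1/13860; sum: t=0:+1/480 t=1:−1/720 = 1/1440; 3j²(2 4 4; 0 -3 3) = Δ·Π!·Σ² = 7/1980  (sign -1)
B: Δ: 2! 2! 6! / 11! → 1/13860; sum: t=0:+1/192 = 1/192; 3j²(2 4 4; 2 0 -2) = Δ·Π!·Σ² = 3/77  (sign +1)
I_A²/I_B² = (7/1980)/(3/77) = 49/540

49/540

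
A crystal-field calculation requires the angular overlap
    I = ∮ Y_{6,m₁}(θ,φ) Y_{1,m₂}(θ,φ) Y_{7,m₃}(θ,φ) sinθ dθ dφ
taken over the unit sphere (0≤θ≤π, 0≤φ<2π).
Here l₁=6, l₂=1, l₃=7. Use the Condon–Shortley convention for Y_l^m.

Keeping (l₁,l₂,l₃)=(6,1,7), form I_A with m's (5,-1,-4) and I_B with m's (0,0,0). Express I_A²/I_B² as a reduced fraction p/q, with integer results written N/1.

Shared (l₁,l₂,l₃)=(6,1,7): N and (l;000)² cancel in I_A²/I_B².
A: Δ = 0!·12!·2!/15! = 1/1365; Racah Σ t=0..0: t=0:+1/79833600 = 1/79833600; ⇒ 3j(6 1 7; 5 -1 -4)² = 1/455, sgn -1
B: Δ = 0!·12!·2!/15! = 1/1365; Racah Σ t=0..0: t=0:+1/518400 = 1/518400; ⇒ 3j(6 1 7; 0 0 0)² = 7/195, sgn -1
I_A²/I_B² = (1/455)/(7/195) = 3/49

3/49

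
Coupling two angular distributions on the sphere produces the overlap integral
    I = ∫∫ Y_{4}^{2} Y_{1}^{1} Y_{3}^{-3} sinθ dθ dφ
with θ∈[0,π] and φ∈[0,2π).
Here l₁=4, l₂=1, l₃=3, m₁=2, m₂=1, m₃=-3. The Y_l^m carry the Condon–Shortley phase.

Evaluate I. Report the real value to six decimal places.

0.061558

Checks pass: Σm=0; 8 even; l₃=3∈[3,5].
(2·4+1)(2·1+1)(2·3+1) = 189
Δ: 2! 6! 0! / 9! → 1/252
sum: t=1:−1/36 = -1/36
3j²(4 1 3; 0 0 0) = Δ·Π!·Σ² = 4/63  (sign +1)
sum: t=2:+1/1440 = 1/1440
3j²(4 1 3; 2 1 -3) = Δ·Π!·Σ² = 1/252  (sign +1)
combine: 4πI² = 189·4/63·1/252 = 1/21
take √, sign +1: I = 0.06155813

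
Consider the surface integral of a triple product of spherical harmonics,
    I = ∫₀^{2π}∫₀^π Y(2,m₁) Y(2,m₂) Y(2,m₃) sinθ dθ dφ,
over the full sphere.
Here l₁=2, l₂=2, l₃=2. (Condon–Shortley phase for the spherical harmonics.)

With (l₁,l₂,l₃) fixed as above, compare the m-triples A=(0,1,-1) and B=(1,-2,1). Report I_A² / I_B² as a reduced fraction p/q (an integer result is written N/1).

l's match ⇒ only the (l;m) 3-j factors differ between A and B.
A: triangle coeff Δ(2,2,2) = 1/630; Σ_t [1,2]: t=1:−1/2 t=2:+1/4 = -1/4; (3j)²=1/70 [(2 2 2; 0 1 -1)], sign=+1
B: triangle coeff Δ(2,2,2) = 1/630; Σ_t [0,0]: t=0:+1/4 = 1/4; (3j)²=3/35 [(2 2 2; 1 -2 1)], sign=-1
I_A²/I_B² = (1/70)/(3/35) = 1/6

1/6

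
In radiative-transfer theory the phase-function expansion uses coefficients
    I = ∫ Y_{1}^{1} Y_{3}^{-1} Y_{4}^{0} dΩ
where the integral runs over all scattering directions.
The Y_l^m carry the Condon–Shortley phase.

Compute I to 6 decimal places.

0.150786

Checks pass: Σm=0; 8 even; l₃=4∈[2,4].
(2·1+1)(2·3+1)(2·4+1) = 189
Δ: 0! 2! 6! / 9! → 1/252
sum: t=0:+1/36 = 1/36
3j²(1 3 4; 0 0 0) = Δ·Π!·Σ² = 4/63  (sign +1)
sum: t=0:+1/96 = 1/96
3j²(1 3 4; 1 -1 0) = Δ·Π!·Σ² = 1/42  (sign +1)
combine: 4πI² = 189·4/63·1/42 = 2/7
take √, sign +1: I = 0.15078601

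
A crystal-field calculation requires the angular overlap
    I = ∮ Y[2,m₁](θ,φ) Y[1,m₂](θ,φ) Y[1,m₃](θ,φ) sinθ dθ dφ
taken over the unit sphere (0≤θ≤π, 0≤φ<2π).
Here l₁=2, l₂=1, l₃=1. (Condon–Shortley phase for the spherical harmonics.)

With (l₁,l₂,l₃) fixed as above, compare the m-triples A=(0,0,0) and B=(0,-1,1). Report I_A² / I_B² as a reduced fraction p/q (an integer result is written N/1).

l's match ⇒ only the (l;m) 3-j factors differ between A and B.
A: triangle coeff Δ(2,1,1) = 1/30; Σ_t [1,1]: t=1:−1/1 = -1/1; (3j)²=2/15 [(2 1 1; 0 0 0)], sign=+1
B: triangle coeff Δ(2,1,1) = 1/30; Σ_t [0,0]: t=0:+1/4 = 1/4; (3j)²=1/30 [(2 1 1; 0 -1 1)], sign=+1
I_A²/I_B² = (2/15)/(1/30) = 4/1

4/1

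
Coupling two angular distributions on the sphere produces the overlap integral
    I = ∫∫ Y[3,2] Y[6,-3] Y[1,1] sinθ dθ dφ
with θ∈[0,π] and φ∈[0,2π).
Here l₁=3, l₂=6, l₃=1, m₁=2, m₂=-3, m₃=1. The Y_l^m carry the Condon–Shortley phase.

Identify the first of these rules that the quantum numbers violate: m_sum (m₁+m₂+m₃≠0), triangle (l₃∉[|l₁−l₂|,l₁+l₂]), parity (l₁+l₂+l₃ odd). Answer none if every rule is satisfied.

triangle

m₁+m₂+m₃ = 2 − 3 + 1 = 0  ✓
triangle: |3−6|=3 ≤ l₃=1 ≤ 3+6=9  ✗
parity: l₁+l₂+l₃ = 10 is even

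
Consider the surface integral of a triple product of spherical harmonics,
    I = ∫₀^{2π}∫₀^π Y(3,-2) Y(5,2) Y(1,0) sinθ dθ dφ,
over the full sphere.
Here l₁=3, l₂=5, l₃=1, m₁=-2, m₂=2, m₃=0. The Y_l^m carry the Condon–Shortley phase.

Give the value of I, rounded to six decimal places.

|3−5|≤1≤3+5 violated ⇒ I = 0

0.000000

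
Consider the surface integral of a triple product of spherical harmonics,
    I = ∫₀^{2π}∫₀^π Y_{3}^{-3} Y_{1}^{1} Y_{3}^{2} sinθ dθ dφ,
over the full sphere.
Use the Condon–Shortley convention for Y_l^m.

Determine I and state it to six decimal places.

0.000000

l₁+l₂+l₃=7 is odd: 3j(l;000)=0 ⇒ I=0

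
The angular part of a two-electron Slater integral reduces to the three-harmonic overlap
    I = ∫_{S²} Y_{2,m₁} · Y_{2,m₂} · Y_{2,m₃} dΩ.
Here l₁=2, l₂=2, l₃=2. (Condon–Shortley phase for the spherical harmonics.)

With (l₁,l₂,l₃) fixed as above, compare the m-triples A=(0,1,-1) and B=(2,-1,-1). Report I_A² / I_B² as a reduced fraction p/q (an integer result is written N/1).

l's match ⇒ only the (l;m) 3-j factors differ between A and B.
A: triangle coeff Δ(2,2,2) = 1/630; Σ_t [1,2]: t=1:−1/2 t=2:+1/4 = -1/4; (3j)²=1/70 [(2 2 2; 0 1 -1)], sign=+1
B: triangle coeff Δ(2,2,2) = 1/630; Σ_t [0,0]: t=0:+1/4 = 1/4; (3j)²=3/35 [(2 2 2; 2 -1 -1)], sign=-1
I_A²/I_B² = (1/70)/(3/35) = 1/6

1/6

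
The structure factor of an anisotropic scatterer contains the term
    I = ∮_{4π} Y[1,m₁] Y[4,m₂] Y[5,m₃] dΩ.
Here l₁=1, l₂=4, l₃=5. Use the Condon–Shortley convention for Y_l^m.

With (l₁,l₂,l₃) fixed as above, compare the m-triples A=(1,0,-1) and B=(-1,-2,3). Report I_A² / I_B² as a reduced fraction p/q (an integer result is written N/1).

l's match ⇒ only the (l;m) 3-j factors differ between A and B.
A: triangle coeff Δ(1,4,5) = 1/495; Σ_t [0,0]: t=0:+1/1152 = 1/1152; (3j)²=1/33 [(1 4 5; 1 0 -1)], sign=+1
B: triangle coeff Δ(1,4,5) = 1/495; Σ_t [0,0]: t=0:+1/2880 = 1/2880; (3j)²=28/495 [(1 4 5; -1 -2 3)], sign=+1
I_A²/I_B² = (1/33)/(28/495) = 15/28

15/28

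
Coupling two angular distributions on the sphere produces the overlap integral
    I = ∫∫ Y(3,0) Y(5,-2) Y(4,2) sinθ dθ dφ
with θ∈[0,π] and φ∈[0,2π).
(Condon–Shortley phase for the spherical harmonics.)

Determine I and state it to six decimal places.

0.022664

Rules hold: Σm=0, L=12 even, 2≤4≤8.
N = 7·11·9 = 693
Δ = 4!·2!·6!/13! = 1/180180
Racah Σ t=1..3: t=1:−1/576 t=2:+1/144 t=3:−1/576 = 1/288
⇒ 3j(3 5 4; 0 0 0)² = 20/1001, sgn +1
Racah Σ t=1..3: t=1:−1/576 t=2:+1/480 t=3:−1/8640 = 1/4320
⇒ 3j(3 5 4; 0 -2 2)² = 1/2145, sgn +1
4πI² = N·(3j₀)²·(3jₘ)² = 12/1859
I = +1·√(0.00645508/4π) = 0.02266449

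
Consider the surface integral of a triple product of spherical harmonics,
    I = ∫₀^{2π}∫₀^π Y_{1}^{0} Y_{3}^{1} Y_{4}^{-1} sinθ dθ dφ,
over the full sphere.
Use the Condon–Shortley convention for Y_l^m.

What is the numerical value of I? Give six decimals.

-0.238414

Checks pass: Σm=0; 8 even; l₃=4∈[2,4].
(2·1+1)(2·3+1)(2·4+1) = 189
Δ: 0! 2! 6! / 9! → 1/252
sum: t=0:+1/36 = 1/36
3j²(1 3 4; 0 0 0) = Δ·Π!·Σ² = 4/63  (sign +1)
sum: t=0:+1/48 = 1/48
3j²(1 3 4; 0 1 -1) = Δ·Π!·Σ² = 5/84  (sign -1)
combine: 4πI² = 189·4/63·5/84 = 5/7
take √, sign -1: I = -0.23841361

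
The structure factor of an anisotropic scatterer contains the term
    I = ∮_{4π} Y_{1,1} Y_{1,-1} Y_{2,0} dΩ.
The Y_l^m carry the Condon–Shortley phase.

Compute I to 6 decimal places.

Checks pass: Σm=0; 4 even; l₃=2∈[0,2].
(2·1+1)(2·1+1)(2·2+1) = 45
Δ: 0! 2! 2! / 5! → 1/30
sum: t=0:+1/1 = 1/1
3j²(1 1 2; 0 0 0) = Δ·Π!·Σ² = 2/15  (sign +1)
sum: t=0:+1/4 = 1/4
3j²(1 1 2; 1 -1 0) = Δ·Π!·Σ² = 1/30  (sign +1)
combine: 4πI² = 45·2/15·1/30 = 1/5
take √, sign +1: I = 0.12615663

0.126157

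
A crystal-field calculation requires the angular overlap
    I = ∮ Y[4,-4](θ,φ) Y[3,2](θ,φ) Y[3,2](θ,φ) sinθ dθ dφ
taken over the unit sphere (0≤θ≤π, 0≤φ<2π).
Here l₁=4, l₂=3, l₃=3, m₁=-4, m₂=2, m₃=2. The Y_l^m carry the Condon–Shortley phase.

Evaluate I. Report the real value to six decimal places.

m-sum 0 ✓  L=10 even ✓  1≤3≤7 ✓
Π(2lᵢ+1) = 9×7×7 = 441
triangle coeff Δ(4,3,3) = 1/34650
Σ_t [1,3]: t=1:−1/72 t=2:+1/16 t=3:−1/72 = 5/144
(3j)²=2/77 [(4 3 3; 0 0 0)], sign=-1
Σ_t [4,4]: t=4:+1/576 = 1/576
(3j)²=5/99 [(4 3 3; -4 2 2)], sign=-1
⇒ 4πI² = 70/121
I = (+1)√(70/121/(4π)) = 0.21456131

0.214561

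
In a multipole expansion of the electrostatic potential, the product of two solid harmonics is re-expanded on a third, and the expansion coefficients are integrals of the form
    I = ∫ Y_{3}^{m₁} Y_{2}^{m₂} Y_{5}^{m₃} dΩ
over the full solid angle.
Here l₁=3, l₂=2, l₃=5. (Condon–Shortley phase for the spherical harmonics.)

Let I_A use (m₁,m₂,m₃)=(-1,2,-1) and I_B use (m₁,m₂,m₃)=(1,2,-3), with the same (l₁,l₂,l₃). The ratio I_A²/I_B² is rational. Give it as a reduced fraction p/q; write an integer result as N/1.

3/14

Same 3,2,5: normalisation and zero-m 3j drop out of the ratio.
A: Δ: 0! 6! 4! / 11! → 1/2310; sum: t=0:+1/1152 = 1/1152; 3j²(3 2 5; -1 2 -1) = Δ·Π!·Σ² = 1/154  (sign +1)
B: Δ: 0! 6! 4! / 11! → 1/2310; sum: t=0:+1/1152 = 1/1152; 3j²(3 2 5; 1 2 -3) = Δ·Π!·Σ² = 1/33  (sign +1)
I_A²/I_B² = (1/154)/(1/33) = 3/14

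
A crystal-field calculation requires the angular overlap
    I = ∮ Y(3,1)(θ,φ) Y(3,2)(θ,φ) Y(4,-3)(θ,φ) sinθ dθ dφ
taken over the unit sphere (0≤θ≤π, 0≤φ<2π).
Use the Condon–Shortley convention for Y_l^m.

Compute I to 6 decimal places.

-0.095955

m-sum 0 ✓  L=10 even ✓  0≤4≤6 ✓
Π(2lᵢ+1) = 7×7×9 = 441
triangle coeff Δ(3,3,4) = 1/34650
Σ_t [0,2]: t=0:+1/72 t=1:−1/16 t=2:+1/72 = -5/144
(3j)²=2/77 [(3 3 4; 0 0 0)], sign=-1
Σ_t [1,2]: t=1:−1/144 t=2:+1/288 = -1/288
(3j)²=1/99 [(3 3 4; 1 2 -3)], sign=+1
⇒ 4πI² = 14/121
I = (-1)√(14/121/(4π)) = -0.09595473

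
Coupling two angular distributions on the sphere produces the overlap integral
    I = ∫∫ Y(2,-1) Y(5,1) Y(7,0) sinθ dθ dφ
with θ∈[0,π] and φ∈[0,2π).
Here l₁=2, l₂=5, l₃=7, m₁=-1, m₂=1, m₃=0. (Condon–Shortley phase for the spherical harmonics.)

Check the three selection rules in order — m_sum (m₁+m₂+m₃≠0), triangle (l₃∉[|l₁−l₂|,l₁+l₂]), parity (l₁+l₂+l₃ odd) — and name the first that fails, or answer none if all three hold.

none

m₁+m₂+m₃ = -1 + 1 + 0 = 0  ✓
triangle: |2−5|=3 ≤ l₃=7 ≤ 2+5=7  ✓
parity: l₁+l₂+l₃ = 14 is even  ✓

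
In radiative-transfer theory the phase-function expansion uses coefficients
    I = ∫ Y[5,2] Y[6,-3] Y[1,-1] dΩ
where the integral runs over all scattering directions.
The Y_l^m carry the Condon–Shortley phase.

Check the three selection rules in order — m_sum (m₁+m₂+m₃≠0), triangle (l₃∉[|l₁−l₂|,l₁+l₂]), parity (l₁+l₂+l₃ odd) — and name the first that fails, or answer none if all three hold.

azimuthal sum: 2 − 3 − 1 = -2  ✗
1 ≤ 1 ≤ 11 (triangle on l)
L = 5 + 6 + 1 = 12 (even)

m_sum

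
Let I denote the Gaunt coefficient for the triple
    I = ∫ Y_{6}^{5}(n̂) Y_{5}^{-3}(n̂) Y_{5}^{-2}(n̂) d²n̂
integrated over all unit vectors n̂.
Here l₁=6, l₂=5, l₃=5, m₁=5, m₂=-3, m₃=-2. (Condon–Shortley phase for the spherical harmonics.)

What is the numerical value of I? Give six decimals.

m-sum 0 ✓  L=16 even ✓  1≤5≤11 ✓
Π(2lᵢ+1) = 13×11×11 = 1573
triangle coeff Δ(6,5,5) = 1/28588560
Σ_t [1,5]: t=1:−1/345600 t=2:+1/13824 t=3:−1/5184 t=4:+1/13824 t=5:−1/345600 = -7/129600
(3j)²=80/7293 [(6 5 5; 0 0 0)], sign=+1
Σ_t [0,1]: t=0:+1/345600 t=1:−1/518400 = 1/1036800
(3j)²=7/2210 [(6 5 5; 5 -3 -2)], sign=-1
⇒ 4πI² = 616/11271
I = (-1)√(616/11271/(4π)) = -0.06594839

-0.065948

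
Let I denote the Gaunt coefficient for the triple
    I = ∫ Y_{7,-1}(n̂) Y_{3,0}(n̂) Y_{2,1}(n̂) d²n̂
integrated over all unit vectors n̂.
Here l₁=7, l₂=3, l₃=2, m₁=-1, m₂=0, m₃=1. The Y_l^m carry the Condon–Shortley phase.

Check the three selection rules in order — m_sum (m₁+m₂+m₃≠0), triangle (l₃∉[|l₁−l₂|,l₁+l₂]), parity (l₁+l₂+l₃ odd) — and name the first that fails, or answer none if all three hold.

Σmᵢ = 0  ✓
l₃∈[|l₁−l₂|,l₁+l₂]=[4,10], have l₃=2  ✗
Σlᵢ = 12 ⇒ even

triangle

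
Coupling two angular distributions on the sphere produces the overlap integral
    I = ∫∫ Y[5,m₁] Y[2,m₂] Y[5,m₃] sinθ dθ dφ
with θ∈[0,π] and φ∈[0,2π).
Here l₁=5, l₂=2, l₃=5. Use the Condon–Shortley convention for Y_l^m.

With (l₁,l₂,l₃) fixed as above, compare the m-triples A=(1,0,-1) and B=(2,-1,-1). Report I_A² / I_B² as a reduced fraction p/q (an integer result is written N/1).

27/14

l's match ⇒ only the (l;m) 3-j factors differ between A and B.
A: triangle coeff Δ(5,2,5) = 1/38610; Σ_t [0,2]: t=0:+1/2304 t=1:−1/720 t=2:+1/5760 = -1/1280; (3j)²=27/1430 [(5 2 5; 1 0 -1)], sign=-1
B: triangle coeff Δ(5,2,5) = 1/38610; Σ_t [0,1]: t=0:+1/1440 t=1:−1/2880 = 1/2880; (3j)²=7/715 [(5 2 5; 2 -1 -1)], sign=+1
I_A²/I_B² = (27/1430)/(7/715) = 27/14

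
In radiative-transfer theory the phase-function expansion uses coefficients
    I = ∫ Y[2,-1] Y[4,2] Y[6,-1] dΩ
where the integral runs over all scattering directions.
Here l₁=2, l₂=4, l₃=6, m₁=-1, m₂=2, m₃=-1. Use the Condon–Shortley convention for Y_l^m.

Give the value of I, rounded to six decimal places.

-0.133065

m-sum 0 ✓  L=12 even ✓  2≤6≤6 ✓
Π(2lᵢ+1) = 5×9×13 = 585
triangle coeff Δ(2,4,6) = 1/6435
Σ_t [0,0]: t=0:+1/2304 = 1/2304
(3j)²=5/143 [(2 4 6; 0 0 0)], sign=+1
Σ_t [0,0]: t=0:+1/8640 = 1/8640
(3j)²=14/1287 [(2 4 6; -1 2 -1)], sign=-1
⇒ 4πI² = 350/1573
I = (-1)√(350/1573/(4π)) = -0.13306527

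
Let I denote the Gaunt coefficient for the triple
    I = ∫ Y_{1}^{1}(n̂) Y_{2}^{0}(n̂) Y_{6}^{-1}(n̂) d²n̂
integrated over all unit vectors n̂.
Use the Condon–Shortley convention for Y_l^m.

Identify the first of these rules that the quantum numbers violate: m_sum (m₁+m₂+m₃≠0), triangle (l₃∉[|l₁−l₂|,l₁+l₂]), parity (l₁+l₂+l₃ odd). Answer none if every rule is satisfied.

triangle

azimuthal sum: 1 + 0 − 1 = 0  ✓
1 ≤ 6 ≤ 3 (triangle on l)  ✗
L = 1 + 2 + 6 = 9 (odd)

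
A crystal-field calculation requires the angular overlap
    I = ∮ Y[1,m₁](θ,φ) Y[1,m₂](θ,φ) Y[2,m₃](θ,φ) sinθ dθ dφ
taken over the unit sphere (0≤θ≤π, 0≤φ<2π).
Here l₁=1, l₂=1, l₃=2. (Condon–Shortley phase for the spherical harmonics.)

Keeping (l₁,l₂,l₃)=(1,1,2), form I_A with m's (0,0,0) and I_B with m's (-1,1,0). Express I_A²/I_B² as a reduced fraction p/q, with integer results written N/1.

l's match ⇒ only the (l;m) 3-j factors differ between A and B.
A: triangle coeff Δ(1,1,2) = 1/30; Σ_t [0,0]: t=0:+1/1 = 1/1; (3j)²=2/15 [(1 1 2; 0 0 0)], sign=+1
B: triangle coeff Δ(1,1,2) = 1/30; Σ_t [0,0]: t=0:+1/4 = 1/4; (3j)²=1/30 [(1 1 2; -1 1 0)], sign=+1
I_A²/I_B² = (2/15)/(1/30) = 4/1

4/1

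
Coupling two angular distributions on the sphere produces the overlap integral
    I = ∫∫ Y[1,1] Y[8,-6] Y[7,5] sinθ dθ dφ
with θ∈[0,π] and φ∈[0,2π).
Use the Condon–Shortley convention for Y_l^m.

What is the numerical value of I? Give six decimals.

m-sum 0 ✓  L=16 even ✓  7≤7≤9 ✓
Π(2lᵢ+1) = 3×17×15 = 765
triangle coeff Δ(1,8,7) = 1/2040
Σ_t [1,1]: t=1:−1/25401600 = -1/25401600
(3j)²=8/255 [(1 8 7; 0 0 0)], sign=+1
Σ_t [0,0]: t=0:+1/1916006400 = 1/1916006400
(3j)²=91/2040 [(1 8 7; 1 -6 5)], sign=+1
⇒ 4πI² = 91/85
I = (+1)√(91/85/(4π)) = 0.29188132

0.291881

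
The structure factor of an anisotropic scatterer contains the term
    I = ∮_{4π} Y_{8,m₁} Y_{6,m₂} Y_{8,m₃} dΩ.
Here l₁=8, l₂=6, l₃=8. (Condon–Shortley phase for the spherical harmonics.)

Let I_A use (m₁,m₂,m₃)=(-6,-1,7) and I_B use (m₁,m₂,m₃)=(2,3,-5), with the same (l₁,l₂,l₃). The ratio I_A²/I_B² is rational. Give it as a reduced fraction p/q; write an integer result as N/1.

65/66

l's match ⇒ only the (l;m) 3-j factors differ between A and B.
A: triangle coeff Δ(8,6,8) = 1/13742520792; Σ_t [4,5]: t=4:+1/20901888000 t=5:−1/31352832000 = 1/62705664000; (3j)²=455/178296 [(8 6 8; -6 -1 7)], sign=-1
B: triangle coeff Δ(8,6,8) = 1/13742520792; Σ_t [3,6]: t=3:−1/783820800 t=4:+1/464486400 t=5:−1/2090188800 t=6:+1/94058496000 = 11/26873856000; (3j)²=77/29716 [(8 6 8; 2 3 -5)], sign=-1
I_A²/I_B² = (455/178296)/(77/29716) = 65/66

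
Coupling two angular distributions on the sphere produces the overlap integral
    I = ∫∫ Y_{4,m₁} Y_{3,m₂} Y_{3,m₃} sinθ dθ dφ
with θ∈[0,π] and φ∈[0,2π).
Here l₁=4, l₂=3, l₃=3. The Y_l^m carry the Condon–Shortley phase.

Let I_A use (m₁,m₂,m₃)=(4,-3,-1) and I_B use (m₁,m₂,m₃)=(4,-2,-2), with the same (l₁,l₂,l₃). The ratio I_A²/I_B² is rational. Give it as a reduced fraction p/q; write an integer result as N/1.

3/5

l's match ⇒ only the (l;m) 3-j factors differ between A and B.
A: triangle coeff Δ(4,3,3) = 1/34650; Σ_t [0,0]: t=0:+1/1152 = 1/1152; (3j)²=1/33 [(4 3 3; 4 -3 -1)], sign=+1
B: triangle coeff Δ(4,3,3) = 1/34650; Σ_t [0,0]: t=0:+1/576 = 1/576; (3j)²=5/99 [(4 3 3; 4 -2 -2)], sign=-1
I_A²/I_B² = (1/33)/(5/99) = 3/5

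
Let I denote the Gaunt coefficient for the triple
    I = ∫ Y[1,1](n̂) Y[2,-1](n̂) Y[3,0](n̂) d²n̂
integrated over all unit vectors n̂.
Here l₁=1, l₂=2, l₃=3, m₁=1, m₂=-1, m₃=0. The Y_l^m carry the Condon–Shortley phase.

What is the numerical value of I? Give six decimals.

Rules hold: Σm=0, L=6 even, 1≤3≤3.
N = 3·5·7 = 105
Δ = 0!·2!·4!/7! = 1/105
Racah Σ t=0..0: t=0:+1/4 = 1/4
⇒ 3j(1 2 3; 0 0 0)² = 3/35, sgn -1
Racah Σ t=0..0: t=0:+1/12 = 1/12
⇒ 3j(1 2 3; 1 -1 0)² = 1/35, sgn -1
4πI² = N·(3j₀)²·(3jₘ)² = 9/35
I = +1·√(0.257143/4π) = 0.14304817

0.143048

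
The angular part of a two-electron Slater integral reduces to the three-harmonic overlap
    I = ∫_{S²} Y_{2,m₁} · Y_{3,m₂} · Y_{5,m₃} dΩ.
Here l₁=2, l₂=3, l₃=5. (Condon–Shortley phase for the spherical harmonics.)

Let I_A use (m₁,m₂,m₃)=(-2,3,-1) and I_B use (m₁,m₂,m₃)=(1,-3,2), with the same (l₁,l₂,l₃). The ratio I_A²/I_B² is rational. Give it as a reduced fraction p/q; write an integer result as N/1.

1/7

Same 2,3,5: normalisation and zero-m 3j drop out of the ratio.
A: Δ: 0! 4! 6! / 11! → 1/2310; sum: t=0:+1/17280 = 1/17280; 3j²(2 3 5; -2 3 -1) = Δ·Π!·Σ² = 1/2310  (sign +1)
B: Δ: 0! 4! 6! / 11! → 1/2310; sum: t=0:+1/4320 = 1/4320; 3j²(2 3 5; 1 -3 2) = Δ·Π!·Σ² = 1/330  (sign -1)
I_A²/I_B² = (1/2310)/(1/330) = 1/7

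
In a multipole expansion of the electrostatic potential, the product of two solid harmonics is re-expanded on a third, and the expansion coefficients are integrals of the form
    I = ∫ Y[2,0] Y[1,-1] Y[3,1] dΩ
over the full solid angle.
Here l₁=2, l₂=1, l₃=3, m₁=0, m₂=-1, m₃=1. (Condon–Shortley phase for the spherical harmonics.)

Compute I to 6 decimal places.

-0.202301

Rules hold: Σm=0, L=6 even, 1≤3≤3.
N = 5·3·7 = 105
Δ = 0!·4!·2!/7! = 1/105
Racah Σ t=0..0: t=0:+1/4 = 1/4
⇒ 3j(2 1 3; 0 0 0)² = 3/35, sgn -1
Racah Σ t=0..0: t=0:+1/8 = 1/8
⇒ 3j(2 1 3; 0 -1 1)² = 2/35, sgn +1
4πI² = N·(3j₀)²·(3jₘ)² = 18/35
I = -1·√(0.514286/4π) = -0.20230066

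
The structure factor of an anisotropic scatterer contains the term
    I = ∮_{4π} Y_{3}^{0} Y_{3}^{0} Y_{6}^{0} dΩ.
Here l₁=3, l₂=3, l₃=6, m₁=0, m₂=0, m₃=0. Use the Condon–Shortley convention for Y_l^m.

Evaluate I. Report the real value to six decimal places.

Checks pass: Σm=0; 12 even; l₃=6∈[0,6].
(2·3+1)(2·3+1)(2·6+1) = 637
Δ: 0! 6! 6! / 13! → 1/12012
sum: t=0:+1/1296 = 1/1296
3j²(3 3 6; 0 0 0) = Δ·Π!·Σ² = 100/3003  (sign +1)
(m-triple is (0,0,0) — same symbol as above.)
combine: 4πI² = 637·100/3003·100/3003 = 10000/14157
take √, sign +1: I = 0.23708793

0.237088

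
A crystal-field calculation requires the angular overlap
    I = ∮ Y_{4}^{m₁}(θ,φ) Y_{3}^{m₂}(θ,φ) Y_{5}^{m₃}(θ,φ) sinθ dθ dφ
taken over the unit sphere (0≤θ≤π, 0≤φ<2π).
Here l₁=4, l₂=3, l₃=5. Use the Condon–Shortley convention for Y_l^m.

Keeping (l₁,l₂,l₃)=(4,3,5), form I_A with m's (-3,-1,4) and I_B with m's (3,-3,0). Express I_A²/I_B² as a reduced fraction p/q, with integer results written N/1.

14/75

Shared (l₁,l₂,l₃)=(4,3,5): N and (l;000)² cancel in I_A²/I_B².
A: Δ = 2!·6!·4!/13! = 1/180180; Racah Σ t=1..2: t=1:−1/4320 t=2:+1/5760 = -1/17280; ⇒ 3j(4 3 5; -3 -1 4)² = 7/4290, sgn +1
B: Δ = 2!·6!·4!/13! = 1/180180; Racah Σ t=0..0: t=0:+1/5760 = 1/5760; ⇒ 3j(4 3 5; 3 -3 0)² = 5/572, sgn -1
I_A²/I_B² = (7/4290)/(5/572) = 14/75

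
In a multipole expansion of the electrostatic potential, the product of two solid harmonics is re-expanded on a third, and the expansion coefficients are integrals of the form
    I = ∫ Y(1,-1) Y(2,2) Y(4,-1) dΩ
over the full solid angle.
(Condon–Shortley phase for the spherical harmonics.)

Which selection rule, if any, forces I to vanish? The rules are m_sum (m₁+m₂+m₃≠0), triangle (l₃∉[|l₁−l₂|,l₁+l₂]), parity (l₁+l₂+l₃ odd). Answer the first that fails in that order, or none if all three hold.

triangle

Σmᵢ = 0  ✓
l₃∈[|l₁−l₂|,l₁+l₂]=[1,3], have l₃=4  ✗
Σlᵢ = 7 ⇒ odd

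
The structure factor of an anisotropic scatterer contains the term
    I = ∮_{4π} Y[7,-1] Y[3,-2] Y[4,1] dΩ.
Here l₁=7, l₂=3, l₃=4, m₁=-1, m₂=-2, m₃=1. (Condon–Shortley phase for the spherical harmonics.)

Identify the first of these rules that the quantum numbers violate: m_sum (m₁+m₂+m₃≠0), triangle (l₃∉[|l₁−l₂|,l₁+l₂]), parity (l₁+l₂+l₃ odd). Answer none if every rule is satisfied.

m_sum

Σmᵢ = -2  ✗
l₃∈[|l₁−l₂|,l₁+l₂]=[4,10], have l₃=4
Σlᵢ = 14 ⇒ even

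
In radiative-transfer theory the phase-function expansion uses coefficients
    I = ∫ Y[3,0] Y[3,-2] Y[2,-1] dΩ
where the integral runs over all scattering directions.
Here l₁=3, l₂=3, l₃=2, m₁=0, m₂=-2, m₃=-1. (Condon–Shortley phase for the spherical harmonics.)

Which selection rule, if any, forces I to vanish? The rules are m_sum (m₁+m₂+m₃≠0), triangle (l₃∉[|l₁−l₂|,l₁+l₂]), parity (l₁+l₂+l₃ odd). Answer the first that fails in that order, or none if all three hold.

m_sum

Σmᵢ = -3  ✗
l₃∈[|l₁−l₂|,l₁+l₂]=[0,6], have l₃=2
Σlᵢ = 8 ⇒ even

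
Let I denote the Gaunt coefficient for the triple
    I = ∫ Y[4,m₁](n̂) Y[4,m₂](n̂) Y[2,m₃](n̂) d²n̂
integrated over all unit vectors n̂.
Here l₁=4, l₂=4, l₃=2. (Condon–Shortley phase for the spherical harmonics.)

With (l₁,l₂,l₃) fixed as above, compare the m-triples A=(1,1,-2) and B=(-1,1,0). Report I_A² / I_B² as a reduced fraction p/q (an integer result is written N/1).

600/289

Shared (l₁,l₂,l₃)=(4,4,2): N and (l;000)² cancel in I_A²/I_B².
A: Δ = 6!·2!·2!/11! = 1/13860; Racah Σ t=3..3: t=3:−1/144 = -1/144; ⇒ 3j(4 4 2; 1 1 -2)² = 10/231, sgn -1
B: Δ = 6!·2!·2!/11! = 1/13860; Racah Σ t=3..5: t=3:−1/144 t=4:+1/48 t=5:−1/480 = 17/1440; ⇒ 3j(4 4 2; -1 1 0)² = 289/13860, sgn +1
I_A²/I_B² = (10/231)/(289/13860) = 600/289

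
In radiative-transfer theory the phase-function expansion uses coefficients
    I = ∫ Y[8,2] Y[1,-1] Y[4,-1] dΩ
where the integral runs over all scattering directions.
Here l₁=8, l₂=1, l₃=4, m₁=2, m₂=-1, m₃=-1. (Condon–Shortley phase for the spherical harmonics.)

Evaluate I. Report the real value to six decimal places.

triangle: need 7≤l₃≤9, have 4; I=0

0.000000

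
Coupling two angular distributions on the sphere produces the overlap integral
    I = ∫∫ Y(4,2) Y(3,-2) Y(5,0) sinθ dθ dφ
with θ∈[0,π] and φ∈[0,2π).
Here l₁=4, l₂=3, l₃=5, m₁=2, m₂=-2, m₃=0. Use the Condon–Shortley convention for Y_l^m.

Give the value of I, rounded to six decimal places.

m-sum 0 ✓  L=12 even ✓  1≤5≤7 ✓
Π(2lᵢ+1) = 9×7×11 = 693
triangle coeff Δ(4,3,5) = 1/180180
Σ_t [0,2]: t=0:+1/576 t=1:−1/144 t=2:+1/576 = -1/288
(3j)²=20/1001 [(4 3 5; 0 0 0)], sign=+1
Σ_t [0,1]: t=0:+1/576 t=1:−1/2880 = 1/720
(3j)²=80/3003 [(4 3 5; 2 -2 0)], sign=-1
⇒ 4πI² = 4800/13013
I = (-1)√(4800/13013/(4π)) = -0.17132746

-0.171327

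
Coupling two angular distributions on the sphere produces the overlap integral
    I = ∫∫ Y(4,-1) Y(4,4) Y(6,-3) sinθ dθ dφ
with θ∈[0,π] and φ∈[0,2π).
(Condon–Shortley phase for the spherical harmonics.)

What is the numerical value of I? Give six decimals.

0.155830

Rules hold: Σm=0, L=14 even, 0≤6≤8.
N = 9·9·13 = 1053
Δ = 2!·6!·6!/15! = 1/1261260
Racah Σ t=0..2: t=0:+1/4608 t=1:−1/1296 t=2:+1/4608 = -7/20736
⇒ 3j(4 4 6; 0 0 0)² = 20/1287, sgn -1
Racah Σ t=2..2: t=2:+1/51840 = 1/51840
⇒ 3j(4 4 6; -1 4 -3)² = 8/429, sgn -1
4πI² = N·(3j₀)²·(3jₘ)² = 480/1573
I = +1·√(0.305149/4π) = 0.15583009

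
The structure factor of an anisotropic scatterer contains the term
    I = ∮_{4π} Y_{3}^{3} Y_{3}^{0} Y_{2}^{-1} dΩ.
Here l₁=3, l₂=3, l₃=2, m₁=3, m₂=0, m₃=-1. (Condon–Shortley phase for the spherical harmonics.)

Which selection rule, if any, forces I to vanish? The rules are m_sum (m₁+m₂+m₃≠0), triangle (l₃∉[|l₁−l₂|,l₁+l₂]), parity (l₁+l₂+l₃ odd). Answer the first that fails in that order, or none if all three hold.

m_sum

m₁+m₂+m₃ = 3 + 0 − 1 = 2  ✗
triangle: |3−3|=0 ≤ l₃=2 ≤ 3+3=6
parity: l₁+l₂+l₃ = 8 is even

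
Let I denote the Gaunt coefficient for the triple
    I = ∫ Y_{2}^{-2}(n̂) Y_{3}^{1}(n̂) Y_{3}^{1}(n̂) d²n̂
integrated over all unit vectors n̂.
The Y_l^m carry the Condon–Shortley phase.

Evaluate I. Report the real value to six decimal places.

0.206013

Rules hold: Σm=0, L=8 even, 1≤3≤5.
N = 5·7·7 = 245
Δ = 2!·2!·4!/9! = 1/3780
Racah Σ t=0..2: t=0:+1/24 t=1:−1/4 t=2:+1/24 = -1/6
⇒ 3j(2 3 3; 0 0 0)² = 4/105, sgn +1
Racah Σ t=2..2: t=2:+1/16 = 1/16
⇒ 3j(2 3 3; -2 1 1)² = 2/35, sgn +1
4πI² = N·(3j₀)²·(3jₘ)² = 8/15
I = +1·√(0.533333/4π) = 0.20601291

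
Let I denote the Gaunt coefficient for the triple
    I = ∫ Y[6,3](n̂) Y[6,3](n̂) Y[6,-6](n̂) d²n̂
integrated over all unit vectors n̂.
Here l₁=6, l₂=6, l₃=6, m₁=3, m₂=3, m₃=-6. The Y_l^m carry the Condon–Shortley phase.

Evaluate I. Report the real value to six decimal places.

0.174035

Rules hold: Σm=0, L=18 even, 0≤6≤12.
N = 13·13·13 = 2197
Δ = 6!·6!·6!/19! = 1/325909584
Racah Σ t=0..6: t=0:+1/373248000 t=1:−1/1728000 t=2:+1/110592 t=3:−1/46656 t=4:+1/110592 t=5:−1/1728000 t=6:+1/373248000 = -7/1555200
⇒ 3j(6 6 6; 0 0 0)² = 400/46189, sgn -1
Racah Σ t=3..3: t=3:−1/18662400 = -1/18662400
⇒ 3j(6 6 6; 3 3 -6)² = 84/4199, sgn -1
4πI² = N·(3j₀)²·(3jₘ)² = 436800/1147619
I = +1·√(0.380614/4π) = 0.17403537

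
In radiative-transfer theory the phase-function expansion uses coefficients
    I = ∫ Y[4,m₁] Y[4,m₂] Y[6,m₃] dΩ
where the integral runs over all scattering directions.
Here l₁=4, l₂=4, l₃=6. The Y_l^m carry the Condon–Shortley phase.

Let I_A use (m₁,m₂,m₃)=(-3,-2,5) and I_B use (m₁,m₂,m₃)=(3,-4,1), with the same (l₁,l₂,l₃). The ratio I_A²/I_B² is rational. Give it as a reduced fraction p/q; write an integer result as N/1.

33/14

Same 4,4,6: normalisation and zero-m 3j drop out of the ratio.
A: Δ: 2! 6! 6! / 15! → 1/1261260; sum: t=1:−1/86400 t=2:+1/172800 = -1/172800; 3j²(4 4 6; -3 -2 5) = Δ·Π!·Σ² = 1/130  (sign +1)
B: Δ: 2! 6! 6! / 15! → 1/1261260; sum: t=0:+1/172800 = 1/172800; 3j²(4 4 6; 3 -4 1) = Δ·Π!·Σ² = 7/2145  (sign -1)
I_A²/I_B² = (1/130)/(7/2145) = 33/14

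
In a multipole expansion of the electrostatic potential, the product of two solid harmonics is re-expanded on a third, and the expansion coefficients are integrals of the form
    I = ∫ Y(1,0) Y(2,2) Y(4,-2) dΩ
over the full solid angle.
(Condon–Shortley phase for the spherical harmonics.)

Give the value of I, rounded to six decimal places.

l₃=4 ∉ [1,3] — triangle fails ⇒ I = 0

0.000000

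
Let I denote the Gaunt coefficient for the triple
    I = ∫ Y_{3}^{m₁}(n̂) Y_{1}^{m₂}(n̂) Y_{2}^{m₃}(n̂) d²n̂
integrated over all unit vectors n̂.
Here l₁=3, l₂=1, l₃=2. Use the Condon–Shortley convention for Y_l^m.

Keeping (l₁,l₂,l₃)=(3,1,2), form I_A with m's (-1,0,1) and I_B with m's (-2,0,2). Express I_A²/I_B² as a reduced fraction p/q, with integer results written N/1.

8/5

Shared (l₁,l₂,l₃)=(3,1,2): N and (l;000)² cancel in I_A²/I_B².
A: Δ = 2!·4!·0!/7! = 1/105; Racah Σ t=1..1: t=1:−1/6 = -1/6; ⇒ 3j(3 1 2; -1 0 1)² = 8/105, sgn +1
B: Δ = 2!·4!·0!/7! = 1/105; Racah Σ t=1..1: t=1:−1/24 = -1/24; ⇒ 3j(3 1 2; -2 0 2)² = 1/21, sgn -1
I_A²/I_B² = (8/105)/(1/21) = 8/5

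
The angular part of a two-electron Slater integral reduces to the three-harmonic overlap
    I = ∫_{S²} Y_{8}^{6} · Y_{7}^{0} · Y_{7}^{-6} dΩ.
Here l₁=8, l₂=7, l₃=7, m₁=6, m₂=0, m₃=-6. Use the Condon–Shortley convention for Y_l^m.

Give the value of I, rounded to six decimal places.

Rules hold: Σm=0, L=22 even, 1≤7≤15.
N = 17·15·15 = 3825
Δ = 8!·8!·6!/23! = 1/22086194130
Racah Σ t=1..7: t=1:−1/18289152000 t=2:+1/248832000 t=3:−1/24883200 t=4:+1/11943936 t=5:−1/24883200 t=6:+1/248832000 t=7:−1/18289152000 = 11/975421440
⇒ 3j(8 7 7; 0 0 0)² = 1750/289731, sgn -1
Racah Σ t=1..2: t=1:−1/18289152000 t=2:+1/6967296000 = 13/146313216000
⇒ 3j(8 7 7; 6 0 -6)² = 2197/222870, sgn -1
4πI² = N·(3j₀)²·(3jₘ)² = 739375/3246473
I = +1·√(0.227747/4π) = 0.13462371

0.134624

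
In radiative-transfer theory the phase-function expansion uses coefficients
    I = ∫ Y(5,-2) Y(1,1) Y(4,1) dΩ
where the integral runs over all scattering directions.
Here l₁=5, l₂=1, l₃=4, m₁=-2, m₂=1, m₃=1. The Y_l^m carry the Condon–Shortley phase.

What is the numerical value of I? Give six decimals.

0.225034

Rules hold: Σm=0, L=10 even, 4≤4≤6.
N = 11·3·9 = 297
Δ = 2!·8!·0!/11! = 1/495
Racah Σ t=1..1: t=1:−1/576 = -1/576
⇒ 3j(5 1 4; 0 0 0)² = 5/99, sgn -1
Racah Σ t=2..2: t=2:+1/1440 = 1/1440
⇒ 3j(5 1 4; -2 1 1)² = 7/165, sgn -1
4πI² = N·(3j₀)²·(3jₘ)² = 7/11
I = +1·√(0.636364/4π) = 0.22503380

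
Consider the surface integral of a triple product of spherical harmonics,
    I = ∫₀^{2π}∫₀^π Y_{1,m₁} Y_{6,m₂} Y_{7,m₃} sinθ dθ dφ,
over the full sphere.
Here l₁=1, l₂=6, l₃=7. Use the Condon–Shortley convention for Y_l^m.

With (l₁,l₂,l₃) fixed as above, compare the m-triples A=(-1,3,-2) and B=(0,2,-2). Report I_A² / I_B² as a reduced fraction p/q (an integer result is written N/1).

2/9

l's match ⇒ only the (l;m) 3-j factors differ between A and B.
A: triangle coeff Δ(1,6,7) = 1/1365; Σ_t [0,0]: t=0:+1/4354560 = 1/4354560; (3j)²=2/273 [(1 6 7; -1 3 -2)], sign=-1
B: triangle coeff Δ(1,6,7) = 1/1365; Σ_t [0,0]: t=0:+1/967680 = 1/967680; (3j)²=3/91 [(1 6 7; 0 2 -2)], sign=-1
I_A²/I_B² = (2/273)/(3/91) = 2/9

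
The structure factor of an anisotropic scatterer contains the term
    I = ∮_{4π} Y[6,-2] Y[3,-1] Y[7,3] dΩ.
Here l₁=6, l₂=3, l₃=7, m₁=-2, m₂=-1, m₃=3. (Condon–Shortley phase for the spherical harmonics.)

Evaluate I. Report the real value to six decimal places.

-0.150285

Rules hold: Σm=0, L=16 even, 3≤7≤9.
N = 13·7·15 = 1365
Δ = 2!·10!·4!/17! = 1/2042040
Racah Σ t=0..2: t=0:+1/207360 t=1:−1/57600 t=2:+1/207360 = -1/129600
⇒ 3j(6 3 7; 0 0 0)² = 168/12155, sgn +1
Racah Σ t=0..2: t=0:+1/645120 t=1:−1/181440 t=2:+1/829440 = -1/362880
⇒ 3j(6 3 7; -2 -1 3)² = 256/17017, sgn -1
4πI² = N·(3j₀)²·(3jₘ)² = 129024/454597
I = -1·√(0.283821/4π) = -0.15028548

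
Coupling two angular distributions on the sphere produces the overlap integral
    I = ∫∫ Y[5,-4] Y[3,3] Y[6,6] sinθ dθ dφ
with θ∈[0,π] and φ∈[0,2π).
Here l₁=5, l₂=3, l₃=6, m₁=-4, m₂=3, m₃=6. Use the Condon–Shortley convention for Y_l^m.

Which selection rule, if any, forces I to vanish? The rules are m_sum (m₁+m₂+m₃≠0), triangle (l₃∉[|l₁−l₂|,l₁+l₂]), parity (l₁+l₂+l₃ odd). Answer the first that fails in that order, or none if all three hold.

m_sum

azimuthal sum: -4 + 3 + 6 = 5  ✗
2 ≤ 6 ≤ 8 (triangle on l)
L = 5 + 3 + 6 = 14 (even)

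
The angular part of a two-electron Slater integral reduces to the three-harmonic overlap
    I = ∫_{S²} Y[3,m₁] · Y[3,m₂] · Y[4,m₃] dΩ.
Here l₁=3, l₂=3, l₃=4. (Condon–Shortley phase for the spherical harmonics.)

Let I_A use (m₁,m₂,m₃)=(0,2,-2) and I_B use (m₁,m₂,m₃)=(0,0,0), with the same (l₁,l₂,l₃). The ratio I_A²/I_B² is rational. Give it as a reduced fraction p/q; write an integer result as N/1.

1/12

l's match ⇒ only the (l;m) 3-j factors differ between A and B.
A: triangle coeff Δ(3,3,4) = 1/34650; Σ_t [1,2]: t=1:−1/96 t=2:+1/72 = 1/288; (3j)²=1/462 [(3 3 4; 0 2 -2)], sign=+1
B: triangle coeff Δ(3,3,4) = 1/34650; Σ_t [0,2]: t=0:+1/72 t=1:−1/16 t=2:+1/72 = -5/144; (3j)²=2/77 [(3 3 4; 0 0 0)], sign=-1
I_A²/I_B² = (1/462)/(2/77) = 1/12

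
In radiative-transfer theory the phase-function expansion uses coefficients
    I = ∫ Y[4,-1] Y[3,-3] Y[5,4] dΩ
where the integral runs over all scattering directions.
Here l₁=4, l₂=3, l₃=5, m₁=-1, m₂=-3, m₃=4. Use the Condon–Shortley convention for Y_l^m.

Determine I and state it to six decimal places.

Checks pass: Σm=0; 12 even; l₃=5∈[1,7].
(2·4+1)(2·3+1)(2·5+1) = 693
Δ: 2! 6! 4! / 13! → 1/180180
sum: t=0:+1/576 t=1:−1/144 t=2:+1/576 = -1/288
3j²(4 3 5; 0 0 0) = Δ·Π!·Σ² = 20/1001  (sign +1)
sum: t=0:+1/5760 = 1/5760
3j²(4 3 5; -1 -3 4) = Δ·Π!·Σ² = 9/286  (sign -1)
combine: 4πI² = 693·20/1001·9/286 = 810/1859
take √, sign -1: I = -0.18620781

-0.186208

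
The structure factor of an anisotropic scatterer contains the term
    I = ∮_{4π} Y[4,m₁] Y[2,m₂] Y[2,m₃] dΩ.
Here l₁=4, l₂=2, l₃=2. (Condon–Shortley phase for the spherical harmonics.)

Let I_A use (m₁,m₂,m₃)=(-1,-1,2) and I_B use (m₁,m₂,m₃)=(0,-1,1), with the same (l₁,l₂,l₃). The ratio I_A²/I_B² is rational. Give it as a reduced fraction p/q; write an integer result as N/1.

5/16

l's match ⇒ only the (l;m) 3-j factors differ between A and B.
A: triangle coeff Δ(4,2,2) = 1/630; Σ_t [1,1]: t=1:−1/144 = -1/144; (3j)²=1/126 [(4 2 2; -1 -1 2)], sign=-1
B: triangle coeff Δ(4,2,2) = 1/630; Σ_t [1,1]: t=1:−1/36 = -1/36; (3j)²=8/315 [(4 2 2; 0 -1 1)], sign=+1
I_A²/I_B² = (1/126)/(8/315) = 5/16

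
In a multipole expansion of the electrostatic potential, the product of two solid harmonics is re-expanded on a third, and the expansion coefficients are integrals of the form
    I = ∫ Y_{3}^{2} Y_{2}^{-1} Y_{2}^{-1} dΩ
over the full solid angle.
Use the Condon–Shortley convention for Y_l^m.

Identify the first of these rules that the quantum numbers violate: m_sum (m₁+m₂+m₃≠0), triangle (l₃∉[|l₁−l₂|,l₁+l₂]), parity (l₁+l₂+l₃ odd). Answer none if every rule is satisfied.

parity

m₁+m₂+m₃ = 2 − 1 − 1 = 0  ✓
triangle: |3−2|=1 ≤ l₃=2 ≤ 3+2=5  ✓
parity: l₁+l₂+l₃ = 7 is odd  ✗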